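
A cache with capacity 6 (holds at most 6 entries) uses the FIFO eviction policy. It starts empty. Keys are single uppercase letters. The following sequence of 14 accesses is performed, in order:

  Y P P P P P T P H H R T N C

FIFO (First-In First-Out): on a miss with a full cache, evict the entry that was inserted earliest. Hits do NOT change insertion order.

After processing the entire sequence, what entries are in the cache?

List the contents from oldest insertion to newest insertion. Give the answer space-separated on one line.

FIFO simulation (capacity=6):
  1. access Y: MISS. Cache (old->new): [Y]
  2. access P: MISS. Cache (old->new): [Y P]
  3. access P: HIT. Cache (old->new): [Y P]
  4. access P: HIT. Cache (old->new): [Y P]
  5. access P: HIT. Cache (old->new): [Y P]
  6. access P: HIT. Cache (old->new): [Y P]
  7. access T: MISS. Cache (old->new): [Y P T]
  8. access P: HIT. Cache (old->new): [Y P T]
  9. access H: MISS. Cache (old->new): [Y P T H]
  10. access H: HIT. Cache (old->new): [Y P T H]
  11. access R: MISS. Cache (old->new): [Y P T H R]
  12. access T: HIT. Cache (old->new): [Y P T H R]
  13. access N: MISS. Cache (old->new): [Y P T H R N]
  14. access C: MISS, evict Y. Cache (old->new): [P T H R N C]
Total: 7 hits, 7 misses, 1 evictions

Answer: P T H R N C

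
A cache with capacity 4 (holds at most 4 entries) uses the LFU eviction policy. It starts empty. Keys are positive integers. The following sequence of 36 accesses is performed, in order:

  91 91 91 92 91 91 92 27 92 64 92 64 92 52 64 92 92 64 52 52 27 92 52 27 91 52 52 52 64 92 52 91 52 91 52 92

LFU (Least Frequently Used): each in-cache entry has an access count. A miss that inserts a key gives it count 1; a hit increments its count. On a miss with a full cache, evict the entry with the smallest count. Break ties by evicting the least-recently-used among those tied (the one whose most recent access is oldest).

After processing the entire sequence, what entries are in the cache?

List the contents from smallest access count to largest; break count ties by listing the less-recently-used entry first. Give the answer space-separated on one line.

Answer: 64 52 91 92

Derivation:
LFU simulation (capacity=4):
  1. access 91: MISS. Cache: [91(c=1)]
  2. access 91: HIT, count now 2. Cache: [91(c=2)]
  3. access 91: HIT, count now 3. Cache: [91(c=3)]
  4. access 92: MISS. Cache: [92(c=1) 91(c=3)]
  5. access 91: HIT, count now 4. Cache: [92(c=1) 91(c=4)]
  6. access 91: HIT, count now 5. Cache: [92(c=1) 91(c=5)]
  7. access 92: HIT, count now 2. Cache: [92(c=2) 91(c=5)]
  8. access 27: MISS. Cache: [27(c=1) 92(c=2) 91(c=5)]
  9. access 92: HIT, count now 3. Cache: [27(c=1) 92(c=3) 91(c=5)]
  10. access 64: MISS. Cache: [27(c=1) 64(c=1) 92(c=3) 91(c=5)]
  11. access 92: HIT, count now 4. Cache: [27(c=1) 64(c=1) 92(c=4) 91(c=5)]
  12. access 64: HIT, count now 2. Cache: [27(c=1) 64(c=2) 92(c=4) 91(c=5)]
  13. access 92: HIT, count now 5. Cache: [27(c=1) 64(c=2) 91(c=5) 92(c=5)]
  14. access 52: MISS, evict 27(c=1). Cache: [52(c=1) 64(c=2) 91(c=5) 92(c=5)]
  15. access 64: HIT, count now 3. Cache: [52(c=1) 64(c=3) 91(c=5) 92(c=5)]
  16. access 92: HIT, count now 6. Cache: [52(c=1) 64(c=3) 91(c=5) 92(c=6)]
  17. access 92: HIT, count now 7. Cache: [52(c=1) 64(c=3) 91(c=5) 92(c=7)]
  18. access 64: HIT, count now 4. Cache: [52(c=1) 64(c=4) 91(c=5) 92(c=7)]
  19. access 52: HIT, count now 2. Cache: [52(c=2) 64(c=4) 91(c=5) 92(c=7)]
  20. access 52: HIT, count now 3. Cache: [52(c=3) 64(c=4) 91(c=5) 92(c=7)]
  21. access 27: MISS, evict 52(c=3). Cache: [27(c=1) 64(c=4) 91(c=5) 92(c=7)]
  22. access 92: HIT, count now 8. Cache: [27(c=1) 64(c=4) 91(c=5) 92(c=8)]
  23. access 52: MISS, evict 27(c=1). Cache: [52(c=1) 64(c=4) 91(c=5) 92(c=8)]
  24. access 27: MISS, evict 52(c=1). Cache: [27(c=1) 64(c=4) 91(c=5) 92(c=8)]
  25. access 91: HIT, count now 6. Cache: [27(c=1) 64(c=4) 91(c=6) 92(c=8)]
  26. access 52: MISS, evict 27(c=1). Cache: [52(c=1) 64(c=4) 91(c=6) 92(c=8)]
  27. access 52: HIT, count now 2. Cache: [52(c=2) 64(c=4) 91(c=6) 92(c=8)]
  28. access 52: HIT, count now 3. Cache: [52(c=3) 64(c=4) 91(c=6) 92(c=8)]
  29. access 64: HIT, count now 5. Cache: [52(c=3) 64(c=5) 91(c=6) 92(c=8)]
  30. access 92: HIT, count now 9. Cache: [52(c=3) 64(c=5) 91(c=6) 92(c=9)]
  31. access 52: HIT, count now 4. Cache: [52(c=4) 64(c=5) 91(c=6) 92(c=9)]
  32. access 91: HIT, count now 7. Cache: [52(c=4) 64(c=5) 91(c=7) 92(c=9)]
  33. access 52: HIT, count now 5. Cache: [64(c=5) 52(c=5) 91(c=7) 92(c=9)]
  34. access 91: HIT, count now 8. Cache: [64(c=5) 52(c=5) 91(c=8) 92(c=9)]
  35. access 52: HIT, count now 6. Cache: [64(c=5) 52(c=6) 91(c=8) 92(c=9)]
  36. access 92: HIT, count now 10. Cache: [64(c=5) 52(c=6) 91(c=8) 92(c=10)]
Total: 27 hits, 9 misses, 5 evictions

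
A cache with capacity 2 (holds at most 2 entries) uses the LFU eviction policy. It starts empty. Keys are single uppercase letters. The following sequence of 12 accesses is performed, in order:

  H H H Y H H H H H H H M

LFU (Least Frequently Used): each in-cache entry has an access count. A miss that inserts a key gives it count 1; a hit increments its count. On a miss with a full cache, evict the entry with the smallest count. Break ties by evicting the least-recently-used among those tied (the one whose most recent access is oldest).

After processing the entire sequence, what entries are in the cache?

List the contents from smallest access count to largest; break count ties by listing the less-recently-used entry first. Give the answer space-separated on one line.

LFU simulation (capacity=2):
  1. access H: MISS. Cache: [H(c=1)]
  2. access H: HIT, count now 2. Cache: [H(c=2)]
  3. access H: HIT, count now 3. Cache: [H(c=3)]
  4. access Y: MISS. Cache: [Y(c=1) H(c=3)]
  5. access H: HIT, count now 4. Cache: [Y(c=1) H(c=4)]
  6. access H: HIT, count now 5. Cache: [Y(c=1) H(c=5)]
  7. access H: HIT, count now 6. Cache: [Y(c=1) H(c=6)]
  8. access H: HIT, count now 7. Cache: [Y(c=1) H(c=7)]
  9. access H: HIT, count now 8. Cache: [Y(c=1) H(c=8)]
  10. access H: HIT, count now 9. Cache: [Y(c=1) H(c=9)]
  11. access H: HIT, count now 10. Cache: [Y(c=1) H(c=10)]
  12. access M: MISS, evict Y(c=1). Cache: [M(c=1) H(c=10)]
Total: 9 hits, 3 misses, 1 evictions

Answer: M H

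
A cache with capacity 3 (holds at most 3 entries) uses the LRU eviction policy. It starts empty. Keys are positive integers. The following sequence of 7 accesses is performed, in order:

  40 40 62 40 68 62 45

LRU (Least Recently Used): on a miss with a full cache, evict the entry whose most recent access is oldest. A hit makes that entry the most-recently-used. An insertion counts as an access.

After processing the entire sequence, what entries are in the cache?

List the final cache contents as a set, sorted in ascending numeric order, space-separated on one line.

Answer: 45 62 68

Derivation:
LRU simulation (capacity=3):
  1. access 40: MISS. Cache (LRU->MRU): [40]
  2. access 40: HIT. Cache (LRU->MRU): [40]
  3. access 62: MISS. Cache (LRU->MRU): [40 62]
  4. access 40: HIT. Cache (LRU->MRU): [62 40]
  5. access 68: MISS. Cache (LRU->MRU): [62 40 68]
  6. access 62: HIT. Cache (LRU->MRU): [40 68 62]
  7. access 45: MISS, evict 40. Cache (LRU->MRU): [68 62 45]
Total: 3 hits, 4 misses, 1 evictions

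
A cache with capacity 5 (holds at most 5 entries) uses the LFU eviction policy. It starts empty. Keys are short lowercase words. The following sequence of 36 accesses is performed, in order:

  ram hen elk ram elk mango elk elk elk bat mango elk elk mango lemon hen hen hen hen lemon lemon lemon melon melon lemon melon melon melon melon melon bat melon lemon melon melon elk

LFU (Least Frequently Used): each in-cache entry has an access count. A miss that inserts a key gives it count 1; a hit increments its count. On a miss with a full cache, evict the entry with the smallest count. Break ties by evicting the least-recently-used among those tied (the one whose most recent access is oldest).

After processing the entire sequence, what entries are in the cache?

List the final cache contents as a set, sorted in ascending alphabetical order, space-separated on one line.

Answer: bat elk hen lemon melon

Derivation:
LFU simulation (capacity=5):
  1. access ram: MISS. Cache: [ram(c=1)]
  2. access hen: MISS. Cache: [ram(c=1) hen(c=1)]
  3. access elk: MISS. Cache: [ram(c=1) hen(c=1) elk(c=1)]
  4. access ram: HIT, count now 2. Cache: [hen(c=1) elk(c=1) ram(c=2)]
  5. access elk: HIT, count now 2. Cache: [hen(c=1) ram(c=2) elk(c=2)]
  6. access mango: MISS. Cache: [hen(c=1) mango(c=1) ram(c=2) elk(c=2)]
  7. access elk: HIT, count now 3. Cache: [hen(c=1) mango(c=1) ram(c=2) elk(c=3)]
  8. access elk: HIT, count now 4. Cache: [hen(c=1) mango(c=1) ram(c=2) elk(c=4)]
  9. access elk: HIT, count now 5. Cache: [hen(c=1) mango(c=1) ram(c=2) elk(c=5)]
  10. access bat: MISS. Cache: [hen(c=1) mango(c=1) bat(c=1) ram(c=2) elk(c=5)]
  11. access mango: HIT, count now 2. Cache: [hen(c=1) bat(c=1) ram(c=2) mango(c=2) elk(c=5)]
  12. access elk: HIT, count now 6. Cache: [hen(c=1) bat(c=1) ram(c=2) mango(c=2) elk(c=6)]
  13. access elk: HIT, count now 7. Cache: [hen(c=1) bat(c=1) ram(c=2) mango(c=2) elk(c=7)]
  14. access mango: HIT, count now 3. Cache: [hen(c=1) bat(c=1) ram(c=2) mango(c=3) elk(c=7)]
  15. access lemon: MISS, evict hen(c=1). Cache: [bat(c=1) lemon(c=1) ram(c=2) mango(c=3) elk(c=7)]
  16. access hen: MISS, evict bat(c=1). Cache: [lemon(c=1) hen(c=1) ram(c=2) mango(c=3) elk(c=7)]
  17. access hen: HIT, count now 2. Cache: [lemon(c=1) ram(c=2) hen(c=2) mango(c=3) elk(c=7)]
  18. access hen: HIT, count now 3. Cache: [lemon(c=1) ram(c=2) mango(c=3) hen(c=3) elk(c=7)]
  19. access hen: HIT, count now 4. Cache: [lemon(c=1) ram(c=2) mango(c=3) hen(c=4) elk(c=7)]
  20. access lemon: HIT, count now 2. Cache: [ram(c=2) lemon(c=2) mango(c=3) hen(c=4) elk(c=7)]
  21. access lemon: HIT, count now 3. Cache: [ram(c=2) mango(c=3) lemon(c=3) hen(c=4) elk(c=7)]
  22. access lemon: HIT, count now 4. Cache: [ram(c=2) mango(c=3) hen(c=4) lemon(c=4) elk(c=7)]
  23. access melon: MISS, evict ram(c=2). Cache: [melon(c=1) mango(c=3) hen(c=4) lemon(c=4) elk(c=7)]
  24. access melon: HIT, count now 2. Cache: [melon(c=2) mango(c=3) hen(c=4) lemon(c=4) elk(c=7)]
  25. access lemon: HIT, count now 5. Cache: [melon(c=2) mango(c=3) hen(c=4) lemon(c=5) elk(c=7)]
  26. access melon: HIT, count now 3. Cache: [mango(c=3) melon(c=3) hen(c=4) lemon(c=5) elk(c=7)]
  27. access melon: HIT, count now 4. Cache: [mango(c=3) hen(c=4) melon(c=4) lemon(c=5) elk(c=7)]
  28. access melon: HIT, count now 5. Cache: [mango(c=3) hen(c=4) lemon(c=5) melon(c=5) elk(c=7)]
  29. access melon: HIT, count now 6. Cache: [mango(c=3) hen(c=4) lemon(c=5) melon(c=6) elk(c=7)]
  30. access melon: HIT, count now 7. Cache: [mango(c=3) hen(c=4) lemon(c=5) elk(c=7) melon(c=7)]
  31. access bat: MISS, evict mango(c=3). Cache: [bat(c=1) hen(c=4) lemon(c=5) elk(c=7) melon(c=7)]
  32. access melon: HIT, count now 8. Cache: [bat(c=1) hen(c=4) lemon(c=5) elk(c=7) melon(c=8)]
  33. access lemon: HIT, count now 6. Cache: [bat(c=1) hen(c=4) lemon(c=6) elk(c=7) melon(c=8)]
  34. access melon: HIT, count now 9. Cache: [bat(c=1) hen(c=4) lemon(c=6) elk(c=7) melon(c=9)]
  35. access melon: HIT, count now 10. Cache: [bat(c=1) hen(c=4) lemon(c=6) elk(c=7) melon(c=10)]
  36. access elk: HIT, count now 8. Cache: [bat(c=1) hen(c=4) lemon(c=6) elk(c=8) melon(c=10)]
Total: 27 hits, 9 misses, 4 evictions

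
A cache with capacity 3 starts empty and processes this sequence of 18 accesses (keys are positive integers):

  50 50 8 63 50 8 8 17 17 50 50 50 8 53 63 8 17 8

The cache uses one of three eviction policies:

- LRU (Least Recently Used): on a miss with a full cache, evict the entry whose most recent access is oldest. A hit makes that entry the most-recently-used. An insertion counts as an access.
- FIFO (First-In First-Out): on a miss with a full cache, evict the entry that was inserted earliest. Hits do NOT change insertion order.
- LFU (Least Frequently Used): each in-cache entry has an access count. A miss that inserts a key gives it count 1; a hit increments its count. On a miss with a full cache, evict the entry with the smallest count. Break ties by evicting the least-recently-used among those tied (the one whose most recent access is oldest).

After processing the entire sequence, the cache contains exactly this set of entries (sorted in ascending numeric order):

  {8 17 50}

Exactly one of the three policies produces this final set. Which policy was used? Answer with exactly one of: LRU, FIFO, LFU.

Simulating under each policy and comparing final sets:
  LRU: final set = {8 17 63} -> differs
  FIFO: final set = {8 17 63} -> differs
  LFU: final set = {8 17 50} -> MATCHES target
Only LFU produces the target set.

Answer: LFU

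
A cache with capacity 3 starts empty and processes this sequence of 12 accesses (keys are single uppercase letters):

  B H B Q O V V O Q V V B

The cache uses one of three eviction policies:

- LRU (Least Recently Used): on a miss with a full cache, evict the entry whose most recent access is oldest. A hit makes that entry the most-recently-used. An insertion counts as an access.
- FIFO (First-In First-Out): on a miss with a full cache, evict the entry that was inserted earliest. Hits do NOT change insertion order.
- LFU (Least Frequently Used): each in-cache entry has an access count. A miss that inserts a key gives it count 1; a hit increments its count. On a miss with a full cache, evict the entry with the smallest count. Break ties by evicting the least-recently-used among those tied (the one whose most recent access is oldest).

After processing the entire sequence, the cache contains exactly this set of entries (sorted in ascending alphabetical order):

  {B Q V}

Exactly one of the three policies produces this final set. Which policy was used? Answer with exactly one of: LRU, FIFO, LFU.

Simulating under each policy and comparing final sets:
  LRU: final set = {B Q V} -> MATCHES target
  FIFO: final set = {B O V} -> differs
  LFU: final set = {B O V} -> differs
Only LRU produces the target set.

Answer: LRU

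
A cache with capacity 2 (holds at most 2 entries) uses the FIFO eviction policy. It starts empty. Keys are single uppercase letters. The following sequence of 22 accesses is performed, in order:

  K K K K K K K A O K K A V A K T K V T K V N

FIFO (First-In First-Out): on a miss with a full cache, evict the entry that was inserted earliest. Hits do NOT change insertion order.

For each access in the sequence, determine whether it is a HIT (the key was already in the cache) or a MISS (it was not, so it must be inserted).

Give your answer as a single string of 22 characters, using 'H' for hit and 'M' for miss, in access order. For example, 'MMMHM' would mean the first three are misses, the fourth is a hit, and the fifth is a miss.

FIFO simulation (capacity=2):
  1. access K: MISS. Cache (old->new): [K]
  2. access K: HIT. Cache (old->new): [K]
  3. access K: HIT. Cache (old->new): [K]
  4. access K: HIT. Cache (old->new): [K]
  5. access K: HIT. Cache (old->new): [K]
  6. access K: HIT. Cache (old->new): [K]
  7. access K: HIT. Cache (old->new): [K]
  8. access A: MISS. Cache (old->new): [K A]
  9. access O: MISS, evict K. Cache (old->new): [A O]
  10. access K: MISS, evict A. Cache (old->new): [O K]
  11. access K: HIT. Cache (old->new): [O K]
  12. access A: MISS, evict O. Cache (old->new): [K A]
  13. access V: MISS, evict K. Cache (old->new): [A V]
  14. access A: HIT. Cache (old->new): [A V]
  15. access K: MISS, evict A. Cache (old->new): [V K]
  16. access T: MISS, evict V. Cache (old->new): [K T]
  17. access K: HIT. Cache (old->new): [K T]
  18. access V: MISS, evict K. Cache (old->new): [T V]
  19. access T: HIT. Cache (old->new): [T V]
  20. access K: MISS, evict T. Cache (old->new): [V K]
  21. access V: HIT. Cache (old->new): [V K]
  22. access N: MISS, evict V. Cache (old->new): [K N]
Total: 11 hits, 11 misses, 9 evictions

Answer: MHHHHHHMMMHMMHMMHMHMHM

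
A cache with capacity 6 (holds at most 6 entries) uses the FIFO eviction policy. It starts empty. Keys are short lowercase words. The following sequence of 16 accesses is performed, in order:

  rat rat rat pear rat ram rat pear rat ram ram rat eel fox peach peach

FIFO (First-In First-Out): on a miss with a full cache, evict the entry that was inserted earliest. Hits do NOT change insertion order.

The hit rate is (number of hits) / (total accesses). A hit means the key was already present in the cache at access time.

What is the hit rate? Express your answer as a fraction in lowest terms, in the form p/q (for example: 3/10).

FIFO simulation (capacity=6):
  1. access rat: MISS. Cache (old->new): [rat]
  2. access rat: HIT. Cache (old->new): [rat]
  3. access rat: HIT. Cache (old->new): [rat]
  4. access pear: MISS. Cache (old->new): [rat pear]
  5. access rat: HIT. Cache (old->new): [rat pear]
  6. access ram: MISS. Cache (old->new): [rat pear ram]
  7. access rat: HIT. Cache (old->new): [rat pear ram]
  8. access pear: HIT. Cache (old->new): [rat pear ram]
  9. access rat: HIT. Cache (old->new): [rat pear ram]
  10. access ram: HIT. Cache (old->new): [rat pear ram]
  11. access ram: HIT. Cache (old->new): [rat pear ram]
  12. access rat: HIT. Cache (old->new): [rat pear ram]
  13. access eel: MISS. Cache (old->new): [rat pear ram eel]
  14. access fox: MISS. Cache (old->new): [rat pear ram eel fox]
  15. access peach: MISS. Cache (old->new): [rat pear ram eel fox peach]
  16. access peach: HIT. Cache (old->new): [rat pear ram eel fox peach]
Total: 10 hits, 6 misses, 0 evictions

Hit rate = 10/16 = 5/8

Answer: 5/8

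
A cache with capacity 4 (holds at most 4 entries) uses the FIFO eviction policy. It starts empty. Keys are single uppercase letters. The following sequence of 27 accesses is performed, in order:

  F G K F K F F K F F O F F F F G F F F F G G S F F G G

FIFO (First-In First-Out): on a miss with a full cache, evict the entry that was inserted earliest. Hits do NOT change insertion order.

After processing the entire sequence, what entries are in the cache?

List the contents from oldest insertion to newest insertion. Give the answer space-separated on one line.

FIFO simulation (capacity=4):
  1. access F: MISS. Cache (old->new): [F]
  2. access G: MISS. Cache (old->new): [F G]
  3. access K: MISS. Cache (old->new): [F G K]
  4. access F: HIT. Cache (old->new): [F G K]
  5. access K: HIT. Cache (old->new): [F G K]
  6. access F: HIT. Cache (old->new): [F G K]
  7. access F: HIT. Cache (old->new): [F G K]
  8. access K: HIT. Cache (old->new): [F G K]
  9. access F: HIT. Cache (old->new): [F G K]
  10. access F: HIT. Cache (old->new): [F G K]
  11. access O: MISS. Cache (old->new): [F G K O]
  12. access F: HIT. Cache (old->new): [F G K O]
  13. access F: HIT. Cache (old->new): [F G K O]
  14. access F: HIT. Cache (old->new): [F G K O]
  15. access F: HIT. Cache (old->new): [F G K O]
  16. access G: HIT. Cache (old->new): [F G K O]
  17. access F: HIT. Cache (old->new): [F G K O]
  18. access F: HIT. Cache (old->new): [F G K O]
  19. access F: HIT. Cache (old->new): [F G K O]
  20. access F: HIT. Cache (old->new): [F G K O]
  21. access G: HIT. Cache (old->new): [F G K O]
  22. access G: HIT. Cache (old->new): [F G K O]
  23. access S: MISS, evict F. Cache (old->new): [G K O S]
  24. access F: MISS, evict G. Cache (old->new): [K O S F]
  25. access F: HIT. Cache (old->new): [K O S F]
  26. access G: MISS, evict K. Cache (old->new): [O S F G]
  27. access G: HIT. Cache (old->new): [O S F G]
Total: 20 hits, 7 misses, 3 evictions

Answer: O S F G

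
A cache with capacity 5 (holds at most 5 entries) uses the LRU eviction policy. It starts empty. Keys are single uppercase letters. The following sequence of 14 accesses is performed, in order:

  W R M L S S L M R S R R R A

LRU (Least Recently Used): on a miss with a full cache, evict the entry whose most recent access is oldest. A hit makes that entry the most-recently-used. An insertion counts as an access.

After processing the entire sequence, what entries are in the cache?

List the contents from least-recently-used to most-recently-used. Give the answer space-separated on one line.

LRU simulation (capacity=5):
  1. access W: MISS. Cache (LRU->MRU): [W]
  2. access R: MISS. Cache (LRU->MRU): [W R]
  3. access M: MISS. Cache (LRU->MRU): [W R M]
  4. access L: MISS. Cache (LRU->MRU): [W R M L]
  5. access S: MISS. Cache (LRU->MRU): [W R M L S]
  6. access S: HIT. Cache (LRU->MRU): [W R M L S]
  7. access L: HIT. Cache (LRU->MRU): [W R M S L]
  8. access M: HIT. Cache (LRU->MRU): [W R S L M]
  9. access R: HIT. Cache (LRU->MRU): [W S L M R]
  10. access S: HIT. Cache (LRU->MRU): [W L M R S]
  11. access R: HIT. Cache (LRU->MRU): [W L M S R]
  12. access R: HIT. Cache (LRU->MRU): [W L M S R]
  13. access R: HIT. Cache (LRU->MRU): [W L M S R]
  14. access A: MISS, evict W. Cache (LRU->MRU): [L M S R A]
Total: 8 hits, 6 misses, 1 evictions

Answer: L M S R A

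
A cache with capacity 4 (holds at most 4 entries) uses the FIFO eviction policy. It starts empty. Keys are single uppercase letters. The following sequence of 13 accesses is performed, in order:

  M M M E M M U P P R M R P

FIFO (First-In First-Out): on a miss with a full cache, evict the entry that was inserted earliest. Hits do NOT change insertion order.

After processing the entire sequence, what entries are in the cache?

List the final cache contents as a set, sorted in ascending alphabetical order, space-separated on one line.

Answer: M P R U

Derivation:
FIFO simulation (capacity=4):
  1. access M: MISS. Cache (old->new): [M]
  2. access M: HIT. Cache (old->new): [M]
  3. access M: HIT. Cache (old->new): [M]
  4. access E: MISS. Cache (old->new): [M E]
  5. access M: HIT. Cache (old->new): [M E]
  6. access M: HIT. Cache (old->new): [M E]
  7. access U: MISS. Cache (old->new): [M E U]
  8. access P: MISS. Cache (old->new): [M E U P]
  9. access P: HIT. Cache (old->new): [M E U P]
  10. access R: MISS, evict M. Cache (old->new): [E U P R]
  11. access M: MISS, evict E. Cache (old->new): [U P R M]
  12. access R: HIT. Cache (old->new): [U P R M]
  13. access P: HIT. Cache (old->new): [U P R M]
Total: 7 hits, 6 misses, 2 evictions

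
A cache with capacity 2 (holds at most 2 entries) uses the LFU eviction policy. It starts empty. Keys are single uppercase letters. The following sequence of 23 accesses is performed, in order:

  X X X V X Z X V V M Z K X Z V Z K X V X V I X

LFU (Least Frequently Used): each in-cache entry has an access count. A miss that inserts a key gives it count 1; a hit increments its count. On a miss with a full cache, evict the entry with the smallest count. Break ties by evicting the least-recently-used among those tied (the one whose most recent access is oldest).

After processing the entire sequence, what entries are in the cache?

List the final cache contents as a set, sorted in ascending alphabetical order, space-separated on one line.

Answer: I X

Derivation:
LFU simulation (capacity=2):
  1. access X: MISS. Cache: [X(c=1)]
  2. access X: HIT, count now 2. Cache: [X(c=2)]
  3. access X: HIT, count now 3. Cache: [X(c=3)]
  4. access V: MISS. Cache: [V(c=1) X(c=3)]
  5. access X: HIT, count now 4. Cache: [V(c=1) X(c=4)]
  6. access Z: MISS, evict V(c=1). Cache: [Z(c=1) X(c=4)]
  7. access X: HIT, count now 5. Cache: [Z(c=1) X(c=5)]
  8. access V: MISS, evict Z(c=1). Cache: [V(c=1) X(c=5)]
  9. access V: HIT, count now 2. Cache: [V(c=2) X(c=5)]
  10. access M: MISS, evict V(c=2). Cache: [M(c=1) X(c=5)]
  11. access Z: MISS, evict M(c=1). Cache: [Z(c=1) X(c=5)]
  12. access K: MISS, evict Z(c=1). Cache: [K(c=1) X(c=5)]
  13. access X: HIT, count now 6. Cache: [K(c=1) X(c=6)]
  14. access Z: MISS, evict K(c=1). Cache: [Z(c=1) X(c=6)]
  15. access V: MISS, evict Z(c=1). Cache: [V(c=1) X(c=6)]
  16. access Z: MISS, evict V(c=1). Cache: [Z(c=1) X(c=6)]
  17. access K: MISS, evict Z(c=1). Cache: [K(c=1) X(c=6)]
  18. access X: HIT, count now 7. Cache: [K(c=1) X(c=7)]
  19. access V: MISS, evict K(c=1). Cache: [V(c=1) X(c=7)]
  20. access X: HIT, count now 8. Cache: [V(c=1) X(c=8)]
  21. access V: HIT, count now 2. Cache: [V(c=2) X(c=8)]
  22. access I: MISS, evict V(c=2). Cache: [I(c=1) X(c=8)]
  23. access X: HIT, count now 9. Cache: [I(c=1) X(c=9)]
Total: 10 hits, 13 misses, 11 evictions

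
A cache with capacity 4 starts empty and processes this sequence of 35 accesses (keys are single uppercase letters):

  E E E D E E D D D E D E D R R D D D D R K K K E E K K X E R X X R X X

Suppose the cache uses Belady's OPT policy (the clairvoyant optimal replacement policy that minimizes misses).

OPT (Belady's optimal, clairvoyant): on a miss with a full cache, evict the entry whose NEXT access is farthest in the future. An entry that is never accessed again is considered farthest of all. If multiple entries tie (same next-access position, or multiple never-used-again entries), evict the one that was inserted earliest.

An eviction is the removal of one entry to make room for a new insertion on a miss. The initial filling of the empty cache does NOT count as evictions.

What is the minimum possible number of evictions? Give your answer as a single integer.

Answer: 1

Derivation:
OPT (Belady) simulation (capacity=4):
  1. access E: MISS. Cache: [E]
  2. access E: HIT. Next use of E: step 3. Cache: [E]
  3. access E: HIT. Next use of E: step 5. Cache: [E]
  4. access D: MISS. Cache: [E D]
  5. access E: HIT. Next use of E: step 6. Cache: [E D]
  6. access E: HIT. Next use of E: step 10. Cache: [E D]
  7. access D: HIT. Next use of D: step 8. Cache: [E D]
  8. access D: HIT. Next use of D: step 9. Cache: [E D]
  9. access D: HIT. Next use of D: step 11. Cache: [E D]
  10. access E: HIT. Next use of E: step 12. Cache: [E D]
  11. access D: HIT. Next use of D: step 13. Cache: [E D]
  12. access E: HIT. Next use of E: step 24. Cache: [E D]
  13. access D: HIT. Next use of D: step 16. Cache: [E D]
  14. access R: MISS. Cache: [E D R]
  15. access R: HIT. Next use of R: step 20. Cache: [E D R]
  16. access D: HIT. Next use of D: step 17. Cache: [E D R]
  17. access D: HIT. Next use of D: step 18. Cache: [E D R]
  18. access D: HIT. Next use of D: step 19. Cache: [E D R]
  19. access D: HIT. Next use of D: never. Cache: [E D R]
  20. access R: HIT. Next use of R: step 30. Cache: [E D R]
  21. access K: MISS. Cache: [E D R K]
  22. access K: HIT. Next use of K: step 23. Cache: [E D R K]
  23. access K: HIT. Next use of K: step 26. Cache: [E D R K]
  24. access E: HIT. Next use of E: step 25. Cache: [E D R K]
  25. access E: HIT. Next use of E: step 29. Cache: [E D R K]
  26. access K: HIT. Next use of K: step 27. Cache: [E D R K]
  27. access K: HIT. Next use of K: never. Cache: [E D R K]
  28. access X: MISS, evict D (next use: never). Cache: [E R K X]
  29. access E: HIT. Next use of E: never. Cache: [E R K X]
  30. access R: HIT. Next use of R: step 33. Cache: [E R K X]
  31. access X: HIT. Next use of X: step 32. Cache: [E R K X]
  32. access X: HIT. Next use of X: step 34. Cache: [E R K X]
  33. access R: HIT. Next use of R: never. Cache: [E R K X]
  34. access X: HIT. Next use of X: step 35. Cache: [E R K X]
  35. access X: HIT. Next use of X: never. Cache: [E R K X]
Total: 30 hits, 5 misses, 1 evictions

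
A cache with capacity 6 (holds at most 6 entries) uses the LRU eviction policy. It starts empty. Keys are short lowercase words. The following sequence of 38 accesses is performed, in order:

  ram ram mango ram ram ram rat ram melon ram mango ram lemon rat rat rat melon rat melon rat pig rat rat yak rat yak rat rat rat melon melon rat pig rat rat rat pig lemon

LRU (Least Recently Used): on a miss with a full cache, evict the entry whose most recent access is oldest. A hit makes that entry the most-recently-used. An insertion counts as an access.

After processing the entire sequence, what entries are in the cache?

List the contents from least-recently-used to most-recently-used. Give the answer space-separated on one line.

LRU simulation (capacity=6):
  1. access ram: MISS. Cache (LRU->MRU): [ram]
  2. access ram: HIT. Cache (LRU->MRU): [ram]
  3. access mango: MISS. Cache (LRU->MRU): [ram mango]
  4. access ram: HIT. Cache (LRU->MRU): [mango ram]
  5. access ram: HIT. Cache (LRU->MRU): [mango ram]
  6. access ram: HIT. Cache (LRU->MRU): [mango ram]
  7. access rat: MISS. Cache (LRU->MRU): [mango ram rat]
  8. access ram: HIT. Cache (LRU->MRU): [mango rat ram]
  9. access melon: MISS. Cache (LRU->MRU): [mango rat ram melon]
  10. access ram: HIT. Cache (LRU->MRU): [mango rat melon ram]
  11. access mango: HIT. Cache (LRU->MRU): [rat melon ram mango]
  12. access ram: HIT. Cache (LRU->MRU): [rat melon mango ram]
  13. access lemon: MISS. Cache (LRU->MRU): [rat melon mango ram lemon]
  14. access rat: HIT. Cache (LRU->MRU): [melon mango ram lemon rat]
  15. access rat: HIT. Cache (LRU->MRU): [melon mango ram lemon rat]
  16. access rat: HIT. Cache (LRU->MRU): [melon mango ram lemon rat]
  17. access melon: HIT. Cache (LRU->MRU): [mango ram lemon rat melon]
  18. access rat: HIT. Cache (LRU->MRU): [mango ram lemon melon rat]
  19. access melon: HIT. Cache (LRU->MRU): [mango ram lemon rat melon]
  20. access rat: HIT. Cache (LRU->MRU): [mango ram lemon melon rat]
  21. access pig: MISS. Cache (LRU->MRU): [mango ram lemon melon rat pig]
  22. access rat: HIT. Cache (LRU->MRU): [mango ram lemon melon pig rat]
  23. access rat: HIT. Cache (LRU->MRU): [mango ram lemon melon pig rat]
  24. access yak: MISS, evict mango. Cache (LRU->MRU): [ram lemon melon pig rat yak]
  25. access rat: HIT. Cache (LRU->MRU): [ram lemon melon pig yak rat]
  26. access yak: HIT. Cache (LRU->MRU): [ram lemon melon pig rat yak]
  27. access rat: HIT. Cache (LRU->MRU): [ram lemon melon pig yak rat]
  28. access rat: HIT. Cache (LRU->MRU): [ram lemon melon pig yak rat]
  29. access rat: HIT. Cache (LRU->MRU): [ram lemon melon pig yak rat]
  30. access melon: HIT. Cache (LRU->MRU): [ram lemon pig yak rat melon]
  31. access melon: HIT. Cache (LRU->MRU): [ram lemon pig yak rat melon]
  32. access rat: HIT. Cache (LRU->MRU): [ram lemon pig yak melon rat]
  33. access pig: HIT. Cache (LRU->MRU): [ram lemon yak melon rat pig]
  34. access rat: HIT. Cache (LRU->MRU): [ram lemon yak melon pig rat]
  35. access rat: HIT. Cache (LRU->MRU): [ram lemon yak melon pig rat]
  36. access rat: HIT. Cache (LRU->MRU): [ram lemon yak melon pig rat]
  37. access pig: HIT. Cache (LRU->MRU): [ram lemon yak melon rat pig]
  38. access lemon: HIT. Cache (LRU->MRU): [ram yak melon rat pig lemon]
Total: 31 hits, 7 misses, 1 evictions

Answer: ram yak melon rat pig lemon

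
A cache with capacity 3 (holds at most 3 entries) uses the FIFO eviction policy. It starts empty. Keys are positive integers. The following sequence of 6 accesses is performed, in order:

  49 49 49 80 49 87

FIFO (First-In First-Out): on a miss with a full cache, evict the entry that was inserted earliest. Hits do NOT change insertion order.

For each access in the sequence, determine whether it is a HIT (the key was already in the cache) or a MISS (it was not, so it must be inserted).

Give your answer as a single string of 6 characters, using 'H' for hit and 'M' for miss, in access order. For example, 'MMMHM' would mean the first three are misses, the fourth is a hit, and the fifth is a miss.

Answer: MHHMHM

Derivation:
FIFO simulation (capacity=3):
  1. access 49: MISS. Cache (old->new): [49]
  2. access 49: HIT. Cache (old->new): [49]
  3. access 49: HIT. Cache (old->new): [49]
  4. access 80: MISS. Cache (old->new): [49 80]
  5. access 49: HIT. Cache (old->new): [49 80]
  6. access 87: MISS. Cache (old->new): [49 80 87]
Total: 3 hits, 3 misses, 0 evictions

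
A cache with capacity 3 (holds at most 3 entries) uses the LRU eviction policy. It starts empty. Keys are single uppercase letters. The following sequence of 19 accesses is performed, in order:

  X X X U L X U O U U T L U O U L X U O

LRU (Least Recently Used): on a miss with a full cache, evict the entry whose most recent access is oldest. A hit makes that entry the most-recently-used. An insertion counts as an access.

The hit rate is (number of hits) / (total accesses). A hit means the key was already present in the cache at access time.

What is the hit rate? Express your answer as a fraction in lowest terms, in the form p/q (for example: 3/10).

LRU simulation (capacity=3):
  1. access X: MISS. Cache (LRU->MRU): [X]
  2. access X: HIT. Cache (LRU->MRU): [X]
  3. access X: HIT. Cache (LRU->MRU): [X]
  4. access U: MISS. Cache (LRU->MRU): [X U]
  5. access L: MISS. Cache (LRU->MRU): [X U L]
  6. access X: HIT. Cache (LRU->MRU): [U L X]
  7. access U: HIT. Cache (LRU->MRU): [L X U]
  8. access O: MISS, evict L. Cache (LRU->MRU): [X U O]
  9. access U: HIT. Cache (LRU->MRU): [X O U]
  10. access U: HIT. Cache (LRU->MRU): [X O U]
  11. access T: MISS, evict X. Cache (LRU->MRU): [O U T]
  12. access L: MISS, evict O. Cache (LRU->MRU): [U T L]
  13. access U: HIT. Cache (LRU->MRU): [T L U]
  14. access O: MISS, evict T. Cache (LRU->MRU): [L U O]
  15. access U: HIT. Cache (LRU->MRU): [L O U]
  16. access L: HIT. Cache (LRU->MRU): [O U L]
  17. access X: MISS, evict O. Cache (LRU->MRU): [U L X]
  18. access U: HIT. Cache (LRU->MRU): [L X U]
  19. access O: MISS, evict L. Cache (LRU->MRU): [X U O]
Total: 10 hits, 9 misses, 6 evictions

Hit rate = 10/19

Answer: 10/19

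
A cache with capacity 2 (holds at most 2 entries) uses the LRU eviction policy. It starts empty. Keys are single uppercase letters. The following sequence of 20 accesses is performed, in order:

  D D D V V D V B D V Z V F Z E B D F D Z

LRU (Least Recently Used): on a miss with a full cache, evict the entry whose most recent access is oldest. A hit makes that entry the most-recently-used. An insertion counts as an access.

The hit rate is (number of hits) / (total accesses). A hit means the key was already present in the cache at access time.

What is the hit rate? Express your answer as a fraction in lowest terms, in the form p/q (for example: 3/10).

LRU simulation (capacity=2):
  1. access D: MISS. Cache (LRU->MRU): [D]
  2. access D: HIT. Cache (LRU->MRU): [D]
  3. access D: HIT. Cache (LRU->MRU): [D]
  4. access V: MISS. Cache (LRU->MRU): [D V]
  5. access V: HIT. Cache (LRU->MRU): [D V]
  6. access D: HIT. Cache (LRU->MRU): [V D]
  7. access V: HIT. Cache (LRU->MRU): [D V]
  8. access B: MISS, evict D. Cache (LRU->MRU): [V B]
  9. access D: MISS, evict V. Cache (LRU->MRU): [B D]
  10. access V: MISS, evict B. Cache (LRU->MRU): [D V]
  11. access Z: MISS, evict D. Cache (LRU->MRU): [V Z]
  12. access V: HIT. Cache (LRU->MRU): [Z V]
  13. access F: MISS, evict Z. Cache (LRU->MRU): [V F]
  14. access Z: MISS, evict V. Cache (LRU->MRU): [F Z]
  15. access E: MISS, evict F. Cache (LRU->MRU): [Z E]
  16. access B: MISS, evict Z. Cache (LRU->MRU): [E B]
  17. access D: MISS, evict E. Cache (LRU->MRU): [B D]
  18. access F: MISS, evict B. Cache (LRU->MRU): [D F]
  19. access D: HIT. Cache (LRU->MRU): [F D]
  20. access Z: MISS, evict F. Cache (LRU->MRU): [D Z]
Total: 7 hits, 13 misses, 11 evictions

Hit rate = 7/20

Answer: 7/20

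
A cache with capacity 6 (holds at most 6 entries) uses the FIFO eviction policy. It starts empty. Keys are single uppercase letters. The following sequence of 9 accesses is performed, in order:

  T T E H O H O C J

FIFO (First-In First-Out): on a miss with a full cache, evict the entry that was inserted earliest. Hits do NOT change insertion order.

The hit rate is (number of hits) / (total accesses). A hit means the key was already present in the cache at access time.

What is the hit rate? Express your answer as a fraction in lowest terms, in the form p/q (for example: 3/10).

FIFO simulation (capacity=6):
  1. access T: MISS. Cache (old->new): [T]
  2. access T: HIT. Cache (old->new): [T]
  3. access E: MISS. Cache (old->new): [T E]
  4. access H: MISS. Cache (old->new): [T E H]
  5. access O: MISS. Cache (old->new): [T E H O]
  6. access H: HIT. Cache (old->new): [T E H O]
  7. access O: HIT. Cache (old->new): [T E H O]
  8. access C: MISS. Cache (old->new): [T E H O C]
  9. access J: MISS. Cache (old->new): [T E H O C J]
Total: 3 hits, 6 misses, 0 evictions

Hit rate = 3/9 = 1/3

Answer: 1/3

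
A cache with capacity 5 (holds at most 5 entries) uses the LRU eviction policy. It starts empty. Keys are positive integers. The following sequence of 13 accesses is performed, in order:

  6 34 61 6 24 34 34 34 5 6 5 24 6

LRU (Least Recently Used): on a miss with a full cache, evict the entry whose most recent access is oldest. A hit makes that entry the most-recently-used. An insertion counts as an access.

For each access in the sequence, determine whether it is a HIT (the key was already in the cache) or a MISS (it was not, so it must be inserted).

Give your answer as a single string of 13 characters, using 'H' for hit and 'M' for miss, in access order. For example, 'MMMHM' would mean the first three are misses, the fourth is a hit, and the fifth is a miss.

Answer: MMMHMHHHMHHHH

Derivation:
LRU simulation (capacity=5):
  1. access 6: MISS. Cache (LRU->MRU): [6]
  2. access 34: MISS. Cache (LRU->MRU): [6 34]
  3. access 61: MISS. Cache (LRU->MRU): [6 34 61]
  4. access 6: HIT. Cache (LRU->MRU): [34 61 6]
  5. access 24: MISS. Cache (LRU->MRU): [34 61 6 24]
  6. access 34: HIT. Cache (LRU->MRU): [61 6 24 34]
  7. access 34: HIT. Cache (LRU->MRU): [61 6 24 34]
  8. access 34: HIT. Cache (LRU->MRU): [61 6 24 34]
  9. access 5: MISS. Cache (LRU->MRU): [61 6 24 34 5]
  10. access 6: HIT. Cache (LRU->MRU): [61 24 34 5 6]
  11. access 5: HIT. Cache (LRU->MRU): [61 24 34 6 5]
  12. access 24: HIT. Cache (LRU->MRU): [61 34 6 5 24]
  13. access 6: HIT. Cache (LRU->MRU): [61 34 5 24 6]
Total: 8 hits, 5 misses, 0 evictions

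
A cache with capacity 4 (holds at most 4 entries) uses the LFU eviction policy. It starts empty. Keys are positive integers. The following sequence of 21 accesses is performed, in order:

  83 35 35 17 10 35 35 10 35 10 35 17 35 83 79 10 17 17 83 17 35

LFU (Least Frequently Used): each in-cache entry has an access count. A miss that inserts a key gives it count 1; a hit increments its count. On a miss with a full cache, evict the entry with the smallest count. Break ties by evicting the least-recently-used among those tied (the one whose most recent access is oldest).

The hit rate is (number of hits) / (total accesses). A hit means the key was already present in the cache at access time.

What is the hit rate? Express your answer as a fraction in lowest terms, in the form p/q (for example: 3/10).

Answer: 5/7

Derivation:
LFU simulation (capacity=4):
  1. access 83: MISS. Cache: [83(c=1)]
  2. access 35: MISS. Cache: [83(c=1) 35(c=1)]
  3. access 35: HIT, count now 2. Cache: [83(c=1) 35(c=2)]
  4. access 17: MISS. Cache: [83(c=1) 17(c=1) 35(c=2)]
  5. access 10: MISS. Cache: [83(c=1) 17(c=1) 10(c=1) 35(c=2)]
  6. access 35: HIT, count now 3. Cache: [83(c=1) 17(c=1) 10(c=1) 35(c=3)]
  7. access 35: HIT, count now 4. Cache: [83(c=1) 17(c=1) 10(c=1) 35(c=4)]
  8. access 10: HIT, count now 2. Cache: [83(c=1) 17(c=1) 10(c=2) 35(c=4)]
  9. access 35: HIT, count now 5. Cache: [83(c=1) 17(c=1) 10(c=2) 35(c=5)]
  10. access 10: HIT, count now 3. Cache: [83(c=1) 17(c=1) 10(c=3) 35(c=5)]
  11. access 35: HIT, count now 6. Cache: [83(c=1) 17(c=1) 10(c=3) 35(c=6)]
  12. access 17: HIT, count now 2. Cache: [83(c=1) 17(c=2) 10(c=3) 35(c=6)]
  13. access 35: HIT, count now 7. Cache: [83(c=1) 17(c=2) 10(c=3) 35(c=7)]
  14. access 83: HIT, count now 2. Cache: [17(c=2) 83(c=2) 10(c=3) 35(c=7)]
  15. access 79: MISS, evict 17(c=2). Cache: [79(c=1) 83(c=2) 10(c=3) 35(c=7)]
  16. access 10: HIT, count now 4. Cache: [79(c=1) 83(c=2) 10(c=4) 35(c=7)]
  17. access 17: MISS, evict 79(c=1). Cache: [17(c=1) 83(c=2) 10(c=4) 35(c=7)]
  18. access 17: HIT, count now 2. Cache: [83(c=2) 17(c=2) 10(c=4) 35(c=7)]
  19. access 83: HIT, count now 3. Cache: [17(c=2) 83(c=3) 10(c=4) 35(c=7)]
  20. access 17: HIT, count now 3. Cache: [83(c=3) 17(c=3) 10(c=4) 35(c=7)]
  21. access 35: HIT, count now 8. Cache: [83(c=3) 17(c=3) 10(c=4) 35(c=8)]
Total: 15 hits, 6 misses, 2 evictions

Hit rate = 15/21 = 5/7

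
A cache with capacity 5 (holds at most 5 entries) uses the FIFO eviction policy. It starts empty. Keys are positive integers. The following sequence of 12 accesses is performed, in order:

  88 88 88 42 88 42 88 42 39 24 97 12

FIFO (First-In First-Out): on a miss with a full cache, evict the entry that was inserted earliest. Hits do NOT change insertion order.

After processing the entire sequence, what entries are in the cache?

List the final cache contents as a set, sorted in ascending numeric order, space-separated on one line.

FIFO simulation (capacity=5):
  1. access 88: MISS. Cache (old->new): [88]
  2. access 88: HIT. Cache (old->new): [88]
  3. access 88: HIT. Cache (old->new): [88]
  4. access 42: MISS. Cache (old->new): [88 42]
  5. access 88: HIT. Cache (old->new): [88 42]
  6. access 42: HIT. Cache (old->new): [88 42]
  7. access 88: HIT. Cache (old->new): [88 42]
  8. access 42: HIT. Cache (old->new): [88 42]
  9. access 39: MISS. Cache (old->new): [88 42 39]
  10. access 24: MISS. Cache (old->new): [88 42 39 24]
  11. access 97: MISS. Cache (old->new): [88 42 39 24 97]
  12. access 12: MISS, evict 88. Cache (old->new): [42 39 24 97 12]
Total: 6 hits, 6 misses, 1 evictions

Answer: 12 24 39 42 97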